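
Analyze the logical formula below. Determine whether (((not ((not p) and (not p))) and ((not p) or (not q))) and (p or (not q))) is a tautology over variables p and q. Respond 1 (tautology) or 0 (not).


Check all 4 assignments:
p=0, q=0: 0
p=0, q=1: 0
p=1, q=0: 1
p=1, q=1: 0
Satisfying count = 1/4.
Tautology iff count = 4: no.

0


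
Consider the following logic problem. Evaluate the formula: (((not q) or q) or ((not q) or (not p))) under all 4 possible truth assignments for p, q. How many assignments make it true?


Check all 4 assignments:
p=0, q=0: 1
p=0, q=1: 1
p=1, q=0: 1
p=1, q=1: 1
Count of True = 4

4


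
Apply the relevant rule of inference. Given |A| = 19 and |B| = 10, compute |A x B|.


The Cartesian product A x B contains all ordered pairs (a, b).
|A x B| = |A| * |B| = 19 * 10 = 190

190


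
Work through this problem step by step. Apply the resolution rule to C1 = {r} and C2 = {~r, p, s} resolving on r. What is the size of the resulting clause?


Remove r from C1 and ~r from C2.
C1 remainder: {}
C2 remainder: {p, s}
Union (resolvent): {p, s}
Resolvent has 2 literal(s).

2


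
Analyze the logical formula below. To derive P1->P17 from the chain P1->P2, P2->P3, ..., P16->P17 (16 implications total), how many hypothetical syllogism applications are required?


With 16 implications in a chain connecting 17 propositions:
P1->P2, P2->P3, ..., P16->P17
Steps needed = (number of implications) - 1 = 16 - 1 = 15

15


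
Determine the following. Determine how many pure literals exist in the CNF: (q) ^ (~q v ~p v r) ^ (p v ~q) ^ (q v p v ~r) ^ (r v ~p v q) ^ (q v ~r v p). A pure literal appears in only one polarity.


Check each variable for pure literal status:
p: mixed (not pure)
q: mixed (not pure)
r: mixed (not pure)
Pure literal count = 0

0


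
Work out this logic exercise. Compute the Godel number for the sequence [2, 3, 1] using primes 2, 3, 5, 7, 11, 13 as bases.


Encode each element as an exponent of the corresponding prime:
  2^2 = 4
  3^3 = 27
  5^1 = 5
Product = 4 * 27 * 5 = 540

540


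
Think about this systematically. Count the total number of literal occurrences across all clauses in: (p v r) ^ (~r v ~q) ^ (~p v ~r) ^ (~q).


Counting literals in each clause:
Clause 1: 2 literal(s)
Clause 2: 2 literal(s)
Clause 3: 2 literal(s)
Clause 4: 1 literal(s)
Total = 7

7


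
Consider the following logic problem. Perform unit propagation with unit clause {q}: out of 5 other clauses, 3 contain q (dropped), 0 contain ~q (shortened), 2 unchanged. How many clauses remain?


Satisfied (removed): 3
Shortened (remain): 0
Unchanged (remain): 2
Remaining = 0 + 2 = 2

2


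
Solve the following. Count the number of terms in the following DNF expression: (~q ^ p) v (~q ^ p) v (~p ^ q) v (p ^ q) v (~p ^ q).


A DNF formula is a disjunction of terms (conjunctions).
Terms are separated by v.
Counting the disjuncts: 5 terms.

5


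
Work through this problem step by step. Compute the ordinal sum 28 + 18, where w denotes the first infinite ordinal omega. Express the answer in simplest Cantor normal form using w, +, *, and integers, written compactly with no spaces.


Compute 28 + 18.
Ordinal + is associative but NOT commutative; for finite n>0, n + w = w but w + n stays w+n.
Both operands finite; ordinal + agrees with natural +: 28 + 18 = 46.
Result = 46

46


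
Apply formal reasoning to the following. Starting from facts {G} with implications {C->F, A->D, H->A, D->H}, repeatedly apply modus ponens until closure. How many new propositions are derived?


Initial facts: {G}
Apply modus ponens to closure:
  (no implication fires)
Final known: {G}
New propositions: {(none)}
Count = 0

0


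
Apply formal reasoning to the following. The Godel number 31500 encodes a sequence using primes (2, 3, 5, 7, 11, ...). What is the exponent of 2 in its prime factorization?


Factorize 31500 by dividing by 2 repeatedly.
Division steps: 2 divides 31500 exactly 2 time(s).
Exponent of 2 = 2

2


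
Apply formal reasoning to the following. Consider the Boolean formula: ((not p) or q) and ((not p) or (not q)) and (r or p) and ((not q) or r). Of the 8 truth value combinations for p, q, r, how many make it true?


Evaluate all 8 assignments for p, q, r:
p=0, q=0, r=0: 0
p=0, q=0, r=1: 1
p=0, q=1, r=0: 0
p=0, q=1, r=1: 1
p=1, q=0, r=0: 0
p=1, q=0, r=1: 0
p=1, q=1, r=0: 0
p=1, q=1, r=1: 0
Satisfying count = 2

2


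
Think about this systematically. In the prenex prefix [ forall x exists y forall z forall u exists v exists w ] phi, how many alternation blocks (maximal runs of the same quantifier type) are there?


Quantifier-type sequence: A E A A E E  (A=forall, E=exists)
Group into maximal same-type runs:
  Ax1 | Ex1 | Ax2 | Ex2
Number of blocks = 4

4


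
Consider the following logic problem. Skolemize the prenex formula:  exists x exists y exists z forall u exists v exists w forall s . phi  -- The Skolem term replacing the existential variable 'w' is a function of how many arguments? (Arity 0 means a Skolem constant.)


Quantifier prefix: exists x exists y exists z forall u exists v exists w forall s
'w' is existentially quantified at position 6.
Universal variables preceding it: u
Skolem function arity = 1

1


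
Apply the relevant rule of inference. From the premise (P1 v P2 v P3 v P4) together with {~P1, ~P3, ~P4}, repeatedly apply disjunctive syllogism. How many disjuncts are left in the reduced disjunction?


Original disjuncts (4): P1, P2, P3, P4
Negated (eliminate): ~P1, ~P3, ~P4
Remaining disjuncts: P2
Count = 4 - 3 = 1

1


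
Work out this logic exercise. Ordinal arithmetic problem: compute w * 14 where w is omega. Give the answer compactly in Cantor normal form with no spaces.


Compute w * 14.
Ordinal * is associative and left-distributive over +, but NOT commutative; for finite n>1, n*w = w but w*n stays w*n.
w * 14 means 14 copies of w concatenated: w*14.
Result = w*14

w*14


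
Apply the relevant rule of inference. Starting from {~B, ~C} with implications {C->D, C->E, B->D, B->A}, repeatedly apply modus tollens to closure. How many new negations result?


Initial negated facts: {~B, ~C}
Apply modus tollens to closure:
  (no implication fires)
Final negated: {~B, ~C}
New negations: {(none)}
Count = 0

0


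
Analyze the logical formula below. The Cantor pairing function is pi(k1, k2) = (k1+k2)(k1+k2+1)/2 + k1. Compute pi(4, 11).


k1 + k2 = 15
(k1+k2)(k1+k2+1)/2 = 15 * 16 / 2 = 120
pi = 120 + 4 = 124

124


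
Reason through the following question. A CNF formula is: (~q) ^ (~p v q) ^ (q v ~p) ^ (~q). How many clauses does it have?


A CNF formula is a conjunction of clauses.
Clauses are separated by ^.
Counting the conjuncts: 4 clauses.

4


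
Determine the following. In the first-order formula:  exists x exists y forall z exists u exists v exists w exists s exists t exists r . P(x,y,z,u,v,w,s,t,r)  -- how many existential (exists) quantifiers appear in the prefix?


Quantifier prefix: exists x exists y forall z exists u exists v exists w exists s exists t exists r
Mark each quantifier type:
  E E U E E E E E E
Universal count = 1, Existential count = 8
Asked for existential (exists) quantifiers: 8

8


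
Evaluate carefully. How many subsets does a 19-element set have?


The power set of a set with n elements has 2^n elements.
|P(S)| = 2^19 = 524288

524288


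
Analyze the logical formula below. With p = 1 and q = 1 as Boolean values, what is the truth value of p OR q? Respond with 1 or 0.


p = 1, q = 1
Operation: p OR q
Evaluate: 1 OR 1 = 1

1


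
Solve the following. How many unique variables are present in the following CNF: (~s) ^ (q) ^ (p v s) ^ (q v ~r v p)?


Identify each variable that appears in the formula.
Variables found: p, q, r, s
Count = 4

4


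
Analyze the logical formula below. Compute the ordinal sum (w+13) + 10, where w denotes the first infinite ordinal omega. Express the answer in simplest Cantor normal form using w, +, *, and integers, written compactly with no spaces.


Compute (w+13) + 10.
Ordinal + is associative but NOT commutative; for finite n>0, n + w = w but w + n stays w+n.
By associativity: (w+13) + 10 = w + (13+10) = w+23.
Result = w+23

w+23


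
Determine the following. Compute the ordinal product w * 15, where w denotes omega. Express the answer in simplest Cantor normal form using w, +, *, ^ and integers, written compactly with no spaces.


Compute w * 15.
Ordinal * is associative and left-distributive over +, but NOT commutative; for finite n>1, n*w = w but w*n stays w*n.
w * 15 means 15 copies of w concatenated: w*15.
Result = w*15

w*15


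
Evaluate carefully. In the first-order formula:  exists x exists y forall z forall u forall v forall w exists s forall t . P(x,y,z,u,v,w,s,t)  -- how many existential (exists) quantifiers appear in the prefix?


Quantifier prefix: exists x exists y forall z forall u forall v forall w exists s forall t
Mark each quantifier type:
  E E U U U U E U
Universal count = 5, Existential count = 3
Asked for existential (exists) quantifiers: 3

3


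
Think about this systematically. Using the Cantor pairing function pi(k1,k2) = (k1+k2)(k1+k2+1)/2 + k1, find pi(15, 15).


k1 + k2 = 30
(k1+k2)(k1+k2+1)/2 = 30 * 31 / 2 = 465
pi = 465 + 15 = 480

480


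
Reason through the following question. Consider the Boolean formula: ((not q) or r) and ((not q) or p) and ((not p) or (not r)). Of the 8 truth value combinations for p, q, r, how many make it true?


Evaluate all 8 assignments for p, q, r:
p=0, q=0, r=0: 1
p=0, q=0, r=1: 1
p=0, q=1, r=0: 0
p=0, q=1, r=1: 0
p=1, q=0, r=0: 1
p=1, q=0, r=1: 0
p=1, q=1, r=0: 0
p=1, q=1, r=1: 0
Satisfying count = 3

3


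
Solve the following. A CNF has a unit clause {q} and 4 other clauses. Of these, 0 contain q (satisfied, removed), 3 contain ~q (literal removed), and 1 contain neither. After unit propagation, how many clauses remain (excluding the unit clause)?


Satisfied (removed): 0
Shortened (remain): 3
Unchanged (remain): 1
Remaining = 3 + 1 = 4

4


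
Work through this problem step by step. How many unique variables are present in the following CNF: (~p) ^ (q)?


Identify each variable that appears in the formula.
Variables found: p, q
Count = 2

2


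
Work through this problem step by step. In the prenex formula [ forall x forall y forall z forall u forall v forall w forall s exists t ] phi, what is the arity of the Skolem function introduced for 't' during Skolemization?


Quantifier prefix: forall x forall y forall z forall u forall v forall w forall s exists t
't' is existentially quantified at position 8.
Universal variables preceding it: x, y, z, u, v, w, s
Skolem function arity = 7

7


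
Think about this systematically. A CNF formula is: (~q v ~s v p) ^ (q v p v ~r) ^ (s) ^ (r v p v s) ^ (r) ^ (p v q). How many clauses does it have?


A CNF formula is a conjunction of clauses.
Clauses are separated by ^.
Counting the conjuncts: 6 clauses.

6


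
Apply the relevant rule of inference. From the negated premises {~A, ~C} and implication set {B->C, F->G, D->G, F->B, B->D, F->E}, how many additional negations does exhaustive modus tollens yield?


Initial negated facts: {~A, ~C}
Apply modus tollens to closure:
  ~C and B->C  =>  ~B
  ~B and F->B  =>  ~F
Final negated: {~A, ~B, ~C, ~F}
New negations: {~B, ~F}
Count = 2

2


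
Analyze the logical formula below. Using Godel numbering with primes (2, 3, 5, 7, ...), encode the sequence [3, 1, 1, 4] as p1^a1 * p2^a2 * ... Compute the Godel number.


Encode each element as an exponent of the corresponding prime:
  2^3 = 8
  3^1 = 3
  5^1 = 5
  7^4 = 2401
Product = 8 * 3 * 5 * 2401 = 288120

288120


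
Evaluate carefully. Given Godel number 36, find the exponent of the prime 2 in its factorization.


Factorize 36 by dividing by 2 repeatedly.
Division steps: 2 divides 36 exactly 2 time(s).
Exponent of 2 = 2

2


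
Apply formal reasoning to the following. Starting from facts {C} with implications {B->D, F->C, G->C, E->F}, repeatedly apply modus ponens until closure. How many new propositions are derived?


Initial facts: {C}
Apply modus ponens to closure:
  (no implication fires)
Final known: {C}
New propositions: {(none)}
Count = 0

0


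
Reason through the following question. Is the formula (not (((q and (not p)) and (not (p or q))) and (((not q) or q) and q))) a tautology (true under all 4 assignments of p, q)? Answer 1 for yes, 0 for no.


Check all 4 assignments:
p=0, q=0: 1
p=0, q=1: 1
p=1, q=0: 1
p=1, q=1: 1
Satisfying count = 4/4.
Tautology iff count = 4: yes.

1


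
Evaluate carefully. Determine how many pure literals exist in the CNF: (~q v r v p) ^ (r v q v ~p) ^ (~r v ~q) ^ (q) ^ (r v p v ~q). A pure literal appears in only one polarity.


Check each variable for pure literal status:
p: mixed (not pure)
q: mixed (not pure)
r: mixed (not pure)
Pure literal count = 0

0


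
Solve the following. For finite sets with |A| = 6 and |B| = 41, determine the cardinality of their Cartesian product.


The Cartesian product A x B contains all ordered pairs (a, b).
|A x B| = |A| * |B| = 6 * 41 = 246

246


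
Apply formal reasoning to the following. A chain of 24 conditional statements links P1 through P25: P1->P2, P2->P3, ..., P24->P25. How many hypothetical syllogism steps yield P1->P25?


With 24 implications in a chain connecting 25 propositions:
P1->P2, P2->P3, ..., P24->P25
Steps needed = (number of implications) - 1 = 24 - 1 = 23

23


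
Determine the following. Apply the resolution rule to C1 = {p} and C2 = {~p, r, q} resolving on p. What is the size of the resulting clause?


Remove p from C1 and ~p from C2.
C1 remainder: {}
C2 remainder: {r, q}
Union (resolvent): {q, r}
Resolvent has 2 literal(s).

2


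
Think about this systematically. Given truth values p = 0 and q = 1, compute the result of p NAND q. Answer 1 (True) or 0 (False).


p = 0, q = 1
Operation: p NAND q
Evaluate: 0 NAND 1 = 1

1


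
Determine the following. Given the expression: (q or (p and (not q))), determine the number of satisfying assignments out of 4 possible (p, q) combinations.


Check all 4 assignments:
p=0, q=0: 0
p=0, q=1: 1
p=1, q=0: 1
p=1, q=1: 1
Count of True = 3

3


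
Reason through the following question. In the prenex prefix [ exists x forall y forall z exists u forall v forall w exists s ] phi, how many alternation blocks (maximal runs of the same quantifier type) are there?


Quantifier-type sequence: E A A E A A E  (A=forall, E=exists)
Group into maximal same-type runs:
  Ex1 | Ax2 | Ex1 | Ax2 | Ex1
Number of blocks = 5

5


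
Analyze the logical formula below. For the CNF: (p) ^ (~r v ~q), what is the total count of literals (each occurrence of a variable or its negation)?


Counting literals in each clause:
Clause 1: 1 literal(s)
Clause 2: 2 literal(s)
Total = 3

3


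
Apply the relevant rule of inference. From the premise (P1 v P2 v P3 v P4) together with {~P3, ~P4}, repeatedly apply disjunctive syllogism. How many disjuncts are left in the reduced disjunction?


Original disjuncts (4): P1, P2, P3, P4
Negated (eliminate): ~P3, ~P4
Remaining disjuncts: P1, P2
Count = 4 - 2 = 2

2


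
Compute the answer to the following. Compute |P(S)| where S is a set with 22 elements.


The power set of a set with n elements has 2^n elements.
|P(S)| = 2^22 = 4194304

4194304


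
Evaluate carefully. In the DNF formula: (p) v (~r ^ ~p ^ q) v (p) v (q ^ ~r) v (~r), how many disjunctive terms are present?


A DNF formula is a disjunction of terms (conjunctions).
Terms are separated by v.
Counting the disjuncts: 5 terms.

5


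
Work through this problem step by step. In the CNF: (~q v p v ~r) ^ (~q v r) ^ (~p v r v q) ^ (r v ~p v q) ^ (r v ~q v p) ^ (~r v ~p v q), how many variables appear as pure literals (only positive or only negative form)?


Check each variable for pure literal status:
p: mixed (not pure)
q: mixed (not pure)
r: mixed (not pure)
Pure literal count = 0

0


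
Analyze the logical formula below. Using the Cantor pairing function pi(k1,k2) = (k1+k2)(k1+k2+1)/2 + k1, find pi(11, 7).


k1 + k2 = 18
(k1+k2)(k1+k2+1)/2 = 18 * 19 / 2 = 171
pi = 171 + 11 = 182

182


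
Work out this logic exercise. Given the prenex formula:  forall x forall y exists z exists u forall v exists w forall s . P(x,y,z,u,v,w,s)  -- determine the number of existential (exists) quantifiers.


Quantifier prefix: forall x forall y exists z exists u forall v exists w forall s
Mark each quantifier type:
  U U E E U E U
Universal count = 4, Existential count = 3
Asked for existential (exists) quantifiers: 3

3


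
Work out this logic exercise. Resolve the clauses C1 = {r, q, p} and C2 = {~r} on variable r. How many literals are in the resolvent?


Remove r from C1 and ~r from C2.
C1 remainder: {q, p}
C2 remainder: {}
Union (resolvent): {p, q}
Resolvent has 2 literal(s).

2


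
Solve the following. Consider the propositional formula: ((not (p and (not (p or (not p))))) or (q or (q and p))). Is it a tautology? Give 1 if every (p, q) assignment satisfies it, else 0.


Check all 4 assignments:
p=0, q=0: 1
p=0, q=1: 1
p=1, q=0: 1
p=1, q=1: 1
Satisfying count = 4/4.
Tautology iff count = 4: yes.

1


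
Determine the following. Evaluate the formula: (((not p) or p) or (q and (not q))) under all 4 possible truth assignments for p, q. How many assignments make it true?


Check all 4 assignments:
p=0, q=0: 1
p=0, q=1: 1
p=1, q=0: 1
p=1, q=1: 1
Count of True = 4

4


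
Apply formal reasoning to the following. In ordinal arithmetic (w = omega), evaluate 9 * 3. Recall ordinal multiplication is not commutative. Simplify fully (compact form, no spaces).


Compute 9 * 3.
Ordinal * is associative and left-distributive over +, but NOT commutative; for finite n>1, n*w = w but w*n stays w*n.
Both finite; ordinal * agrees with natural *: 9 * 3 = 27.
Result = 27

27


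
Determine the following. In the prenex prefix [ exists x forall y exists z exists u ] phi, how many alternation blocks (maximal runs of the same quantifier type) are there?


Quantifier-type sequence: E A E E  (A=forall, E=exists)
Group into maximal same-type runs:
  Ex1 | Ax1 | Ex2
Number of blocks = 3

3


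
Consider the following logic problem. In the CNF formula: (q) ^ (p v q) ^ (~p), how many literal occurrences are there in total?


Counting literals in each clause:
Clause 1: 1 literal(s)
Clause 2: 2 literal(s)
Clause 3: 1 literal(s)
Total = 4

4


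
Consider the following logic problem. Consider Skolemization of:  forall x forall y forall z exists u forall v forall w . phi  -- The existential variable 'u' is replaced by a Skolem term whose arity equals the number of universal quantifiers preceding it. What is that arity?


Quantifier prefix: forall x forall y forall z exists u forall v forall w
'u' is existentially quantified at position 4.
Universal variables preceding it: x, y, z
Skolem function arity = 3

3


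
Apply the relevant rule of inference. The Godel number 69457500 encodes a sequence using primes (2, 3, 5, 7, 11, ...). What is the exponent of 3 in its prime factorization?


Factorize 69457500 by dividing by 3 repeatedly.
Division steps: 3 divides 69457500 exactly 4 time(s).
Exponent of 3 = 4

4


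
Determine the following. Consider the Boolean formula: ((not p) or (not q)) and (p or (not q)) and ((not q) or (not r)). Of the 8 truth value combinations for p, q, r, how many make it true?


Evaluate all 8 assignments for p, q, r:
p=0, q=0, r=0: 1
p=0, q=0, r=1: 1
p=0, q=1, r=0: 0
p=0, q=1, r=1: 0
p=1, q=0, r=0: 1
p=1, q=0, r=1: 1
p=1, q=1, r=0: 0
p=1, q=1, r=1: 0
Satisfying count = 4

4


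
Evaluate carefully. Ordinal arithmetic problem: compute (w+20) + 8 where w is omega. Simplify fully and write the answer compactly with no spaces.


Compute (w+20) + 8.
Ordinal + is associative but NOT commutative; for finite n>0, n + w = w but w + n stays w+n.
By associativity: (w+20) + 8 = w + (20+8) = w+28.
Result = w+28

w+28


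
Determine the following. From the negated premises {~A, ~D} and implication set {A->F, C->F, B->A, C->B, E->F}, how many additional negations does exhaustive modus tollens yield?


Initial negated facts: {~A, ~D}
Apply modus tollens to closure:
  ~A and B->A  =>  ~B
  ~B and C->B  =>  ~C
Final negated: {~A, ~B, ~C, ~D}
New negations: {~B, ~C}
Count = 2

2


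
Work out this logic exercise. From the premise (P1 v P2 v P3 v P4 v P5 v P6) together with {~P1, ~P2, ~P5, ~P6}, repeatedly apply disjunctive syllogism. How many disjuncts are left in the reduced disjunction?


Original disjuncts (6): P1, P2, P3, P4, P5, P6
Negated (eliminate): ~P1, ~P2, ~P5, ~P6
Remaining disjuncts: P3, P4
Count = 6 - 4 = 2

2


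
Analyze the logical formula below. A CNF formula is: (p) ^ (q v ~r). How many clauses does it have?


A CNF formula is a conjunction of clauses.
Clauses are separated by ^.
Counting the conjuncts: 2 clauses.

2


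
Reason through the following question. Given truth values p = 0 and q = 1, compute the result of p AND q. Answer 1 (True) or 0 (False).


p = 0, q = 1
Operation: p AND q
Evaluate: 0 AND 1 = 0

0


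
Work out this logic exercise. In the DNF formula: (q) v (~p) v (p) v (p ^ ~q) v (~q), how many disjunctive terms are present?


A DNF formula is a disjunction of terms (conjunctions).
Terms are separated by v.
Counting the disjuncts: 5 terms.

5


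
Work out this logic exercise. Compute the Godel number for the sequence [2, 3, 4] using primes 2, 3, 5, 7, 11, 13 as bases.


Encode each element as an exponent of the corresponding prime:
  2^2 = 4
  3^3 = 27
  5^4 = 625
Product = 4 * 27 * 625 = 67500

67500


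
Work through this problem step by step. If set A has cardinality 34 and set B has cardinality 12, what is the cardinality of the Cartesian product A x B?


The Cartesian product A x B contains all ordered pairs (a, b).
|A x B| = |A| * |B| = 34 * 12 = 408

408


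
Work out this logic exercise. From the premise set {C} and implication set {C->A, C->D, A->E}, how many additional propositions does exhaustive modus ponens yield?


Initial facts: {C}
Apply modus ponens to closure:
  C and C->A  =>  A
  C and C->D  =>  D
  A and A->E  =>  E
Final known: {A, C, D, E}
New propositions: {A, D, E}
Count = 3

3


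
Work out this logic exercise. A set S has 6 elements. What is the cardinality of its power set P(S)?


The power set of a set with n elements has 2^n elements.
|P(S)| = 2^6 = 64

64


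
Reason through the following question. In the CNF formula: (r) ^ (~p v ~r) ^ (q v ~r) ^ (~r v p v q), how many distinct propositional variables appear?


Identify each variable that appears in the formula.
Variables found: p, q, r
Count = 3

3


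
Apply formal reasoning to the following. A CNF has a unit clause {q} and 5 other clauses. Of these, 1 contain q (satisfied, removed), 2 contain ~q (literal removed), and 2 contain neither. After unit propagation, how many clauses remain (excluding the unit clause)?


Satisfied (removed): 1
Shortened (remain): 2
Unchanged (remain): 2
Remaining = 2 + 2 = 4

4


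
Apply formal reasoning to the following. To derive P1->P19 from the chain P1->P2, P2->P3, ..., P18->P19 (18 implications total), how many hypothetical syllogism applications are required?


With 18 implications in a chain connecting 19 propositions:
P1->P2, P2->P3, ..., P18->P19
Steps needed = (number of implications) - 1 = 18 - 1 = 17

17


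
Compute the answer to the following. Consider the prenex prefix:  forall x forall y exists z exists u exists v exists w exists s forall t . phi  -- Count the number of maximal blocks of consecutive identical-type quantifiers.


Quantifier-type sequence: A A E E E E E A  (A=forall, E=exists)
Group into maximal same-type runs:
  Ax2 | Ex5 | Ax1
Number of blocks = 3

3


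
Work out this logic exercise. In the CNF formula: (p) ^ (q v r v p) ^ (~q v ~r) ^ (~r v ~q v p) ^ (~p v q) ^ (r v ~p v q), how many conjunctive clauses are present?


A CNF formula is a conjunction of clauses.
Clauses are separated by ^.
Counting the conjuncts: 6 clauses.

6


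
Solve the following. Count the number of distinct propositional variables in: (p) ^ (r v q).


Identify each variable that appears in the formula.
Variables found: p, q, r
Count = 3

3


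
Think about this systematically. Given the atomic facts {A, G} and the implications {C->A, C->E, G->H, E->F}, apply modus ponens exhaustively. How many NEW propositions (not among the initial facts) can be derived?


Initial facts: {A, G}
Apply modus ponens to closure:
  G and G->H  =>  H
Final known: {A, G, H}
New propositions: {H}
Count = 1

1


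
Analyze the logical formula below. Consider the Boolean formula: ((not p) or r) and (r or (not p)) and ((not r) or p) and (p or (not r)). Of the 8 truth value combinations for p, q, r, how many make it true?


Evaluate all 8 assignments for p, q, r:
p=0, q=0, r=0: 1
p=0, q=0, r=1: 0
p=0, q=1, r=0: 1
p=0, q=1, r=1: 0
p=1, q=0, r=0: 0
p=1, q=0, r=1: 1
p=1, q=1, r=0: 0
p=1, q=1, r=1: 1
Satisfying count = 4

4


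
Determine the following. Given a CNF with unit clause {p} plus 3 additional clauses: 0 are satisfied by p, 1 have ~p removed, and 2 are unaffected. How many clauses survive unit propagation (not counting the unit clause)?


Satisfied (removed): 0
Shortened (remain): 1
Unchanged (remain): 2
Remaining = 1 + 2 = 3

3


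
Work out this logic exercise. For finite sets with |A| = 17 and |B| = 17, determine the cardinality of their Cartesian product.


The Cartesian product A x B contains all ordered pairs (a, b).
|A x B| = |A| * |B| = 17 * 17 = 289

289


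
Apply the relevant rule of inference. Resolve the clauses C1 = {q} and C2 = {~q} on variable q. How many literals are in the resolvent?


Remove q from C1 and ~q from C2.
C1 remainder: {}
C2 remainder: {}
Union (resolvent): {} (empty clause)
Resolvent has 0 literal(s).

0


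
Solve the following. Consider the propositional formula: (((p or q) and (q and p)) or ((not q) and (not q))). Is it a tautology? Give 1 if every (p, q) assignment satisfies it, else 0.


Check all 4 assignments:
p=0, q=0: 1
p=0, q=1: 0
p=1, q=0: 1
p=1, q=1: 1
Satisfying count = 3/4.
Tautology iff count = 4: no.

0


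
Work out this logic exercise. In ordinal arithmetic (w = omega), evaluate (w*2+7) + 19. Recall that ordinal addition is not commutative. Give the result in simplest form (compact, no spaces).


Compute (w*2+7) + 19.
Ordinal + is associative but NOT commutative; for finite n>0, n + w = w but w + n stays w+n.
By associativity: (w*2+7) + 19 = w*2 + (7+19) = w*2+26.
Result = w*2+26

w*2+26


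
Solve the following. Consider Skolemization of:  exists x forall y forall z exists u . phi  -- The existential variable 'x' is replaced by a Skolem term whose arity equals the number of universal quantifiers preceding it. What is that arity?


Quantifier prefix: exists x forall y forall z exists u
'x' is existentially quantified at position 1.
No universal quantifiers precede it.
Skolem function arity = 0 (a Skolem constant)

0


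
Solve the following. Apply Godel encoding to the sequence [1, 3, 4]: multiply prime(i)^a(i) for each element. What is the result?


Encode each element as an exponent of the corresponding prime:
  2^1 = 2
  3^3 = 27
  5^4 = 625
Product = 2 * 27 * 625 = 33750

33750


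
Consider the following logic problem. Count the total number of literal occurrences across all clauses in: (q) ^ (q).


Counting literals in each clause:
Clause 1: 1 literal(s)
Clause 2: 1 literal(s)
Total = 2

2


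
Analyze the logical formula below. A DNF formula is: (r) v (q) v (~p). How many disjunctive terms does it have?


A DNF formula is a disjunction of terms (conjunctions).
Terms are separated by v.
Counting the disjuncts: 3 terms.

3


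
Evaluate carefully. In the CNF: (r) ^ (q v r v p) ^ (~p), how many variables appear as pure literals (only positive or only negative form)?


Check each variable for pure literal status:
p: mixed (not pure)
q: pure positive
r: pure positive
Pure literal count = 2

2


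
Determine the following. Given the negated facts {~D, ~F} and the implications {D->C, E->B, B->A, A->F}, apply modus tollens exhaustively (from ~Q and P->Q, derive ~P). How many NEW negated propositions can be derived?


Initial negated facts: {~D, ~F}
Apply modus tollens to closure:
  ~F and A->F  =>  ~A
  ~A and B->A  =>  ~B
  ~B and E->B  =>  ~E
Final negated: {~A, ~B, ~D, ~E, ~F}
New negations: {~A, ~B, ~E}
Count = 3

3


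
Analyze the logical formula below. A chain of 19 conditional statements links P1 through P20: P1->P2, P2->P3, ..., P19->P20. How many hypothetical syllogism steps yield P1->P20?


With 19 implications in a chain connecting 20 propositions:
P1->P2, P2->P3, ..., P19->P20
Steps needed = (number of implications) - 1 = 19 - 1 = 18

18


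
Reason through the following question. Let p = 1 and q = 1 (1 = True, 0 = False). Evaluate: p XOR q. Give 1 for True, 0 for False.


p = 1, q = 1
Operation: p XOR q
Evaluate: 1 XOR 1 = 0

0


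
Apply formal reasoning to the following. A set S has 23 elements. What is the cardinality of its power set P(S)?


The power set of a set with n elements has 2^n elements.
|P(S)| = 2^23 = 8388608

8388608


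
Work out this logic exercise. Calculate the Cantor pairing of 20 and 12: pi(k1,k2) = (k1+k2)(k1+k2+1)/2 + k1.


k1 + k2 = 32
(k1+k2)(k1+k2+1)/2 = 32 * 33 / 2 = 528
pi = 528 + 20 = 548

548


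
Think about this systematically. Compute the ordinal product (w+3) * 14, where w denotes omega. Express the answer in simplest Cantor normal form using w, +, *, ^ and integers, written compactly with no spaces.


Compute (w+3) * 14.
Ordinal * is associative and left-distributive over +, but NOT commutative; for finite n>1, n*w = w but w*n stays w*n.
(w+3) * 14 = (w+3) repeated 14 times. Each intermediate +3 is absorbed by the following w; only the last survives: w*14+3.
Result = w*14+3

w*14+3


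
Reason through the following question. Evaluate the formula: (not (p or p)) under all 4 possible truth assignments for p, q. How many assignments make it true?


Check all 4 assignments:
p=0, q=0: 1
p=0, q=1: 1
p=1, q=0: 0
p=1, q=1: 0
Count of True = 2

2


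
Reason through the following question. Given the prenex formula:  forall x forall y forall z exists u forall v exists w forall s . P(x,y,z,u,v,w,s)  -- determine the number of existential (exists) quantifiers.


Quantifier prefix: forall x forall y forall z exists u forall v exists w forall s
Mark each quantifier type:
  U U U E U E U
Universal count = 5, Existential count = 2
Asked for existential (exists) quantifiers: 2

2


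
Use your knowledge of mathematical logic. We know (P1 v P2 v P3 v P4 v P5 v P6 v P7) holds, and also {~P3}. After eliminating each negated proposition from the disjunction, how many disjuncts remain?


Original disjuncts (7): P1, P2, P3, P4, P5, P6, P7
Negated (eliminate): ~P3
Remaining disjuncts: P1, P2, P4, P5, P6, P7
Count = 7 - 1 = 6

6


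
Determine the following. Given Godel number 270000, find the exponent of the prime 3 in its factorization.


Factorize 270000 by dividing by 3 repeatedly.
Division steps: 3 divides 270000 exactly 3 time(s).
Exponent of 3 = 3

3


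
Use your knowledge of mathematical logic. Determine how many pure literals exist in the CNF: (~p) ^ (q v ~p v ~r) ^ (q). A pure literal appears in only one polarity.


Check each variable for pure literal status:
p: pure negative
q: pure positive
r: pure negative
Pure literal count = 3

3


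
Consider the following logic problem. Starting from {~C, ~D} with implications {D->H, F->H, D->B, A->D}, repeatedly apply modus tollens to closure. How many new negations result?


Initial negated facts: {~C, ~D}
Apply modus tollens to closure:
  ~D and A->D  =>  ~A
Final negated: {~A, ~C, ~D}
New negations: {~A}
Count = 1

1


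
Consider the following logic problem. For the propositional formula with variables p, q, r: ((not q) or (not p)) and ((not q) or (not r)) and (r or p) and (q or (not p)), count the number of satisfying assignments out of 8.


Evaluate all 8 assignments for p, q, r:
p=0, q=0, r=0: 0
p=0, q=0, r=1: 1
p=0, q=1, r=0: 0
p=0, q=1, r=1: 0
p=1, q=0, r=0: 0
p=1, q=0, r=1: 0
p=1, q=1, r=0: 0
p=1, q=1, r=1: 0
Satisfying count = 1

1


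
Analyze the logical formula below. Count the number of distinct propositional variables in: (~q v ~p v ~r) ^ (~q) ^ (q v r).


Identify each variable that appears in the formula.
Variables found: p, q, r
Count = 3

3


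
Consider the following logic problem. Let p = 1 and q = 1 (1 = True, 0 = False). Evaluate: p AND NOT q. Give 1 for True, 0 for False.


p = 1, q = 1
Operation: p AND NOT q
Evaluate: 1 AND NOT 1 = 0

0


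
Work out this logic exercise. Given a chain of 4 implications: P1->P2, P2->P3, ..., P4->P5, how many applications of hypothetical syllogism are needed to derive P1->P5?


With 4 implications in a chain connecting 5 propositions:
P1->P2, P2->P3, ..., P4->P5
Steps needed = (number of implications) - 1 = 4 - 1 = 3

3


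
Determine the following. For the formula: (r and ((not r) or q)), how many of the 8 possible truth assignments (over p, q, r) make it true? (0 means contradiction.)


Check all 8 assignments:
p=0, q=0, r=0: 0
p=0, q=0, r=1: 0
p=0, q=1, r=0: 0
p=0, q=1, r=1: 1
p=1, q=0, r=0: 0
p=1, q=0, r=1: 0
p=1, q=1, r=0: 0
p=1, q=1, r=1: 1
Count of True = 2

2


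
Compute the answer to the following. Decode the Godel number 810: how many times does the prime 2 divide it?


Factorize 810 by dividing by 2 repeatedly.
Division steps: 2 divides 810 exactly 1 time(s).
Exponent of 2 = 1

1


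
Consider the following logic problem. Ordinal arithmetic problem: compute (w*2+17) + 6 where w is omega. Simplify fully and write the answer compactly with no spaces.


Compute (w*2+17) + 6.
Ordinal + is associative but NOT commutative; for finite n>0, n + w = w but w + n stays w+n.
By associativity: (w*2+17) + 6 = w*2 + (17+6) = w*2+23.
Result = w*2+23

w*2+23


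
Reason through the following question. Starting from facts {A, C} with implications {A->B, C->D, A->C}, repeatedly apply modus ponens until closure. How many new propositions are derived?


Initial facts: {A, C}
Apply modus ponens to closure:
  A and A->B  =>  B
  C and C->D  =>  D
Final known: {A, B, C, D}
New propositions: {B, D}
Count = 2

2


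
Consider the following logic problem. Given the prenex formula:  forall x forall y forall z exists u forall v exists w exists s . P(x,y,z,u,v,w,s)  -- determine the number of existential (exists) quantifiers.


Quantifier prefix: forall x forall y forall z exists u forall v exists w exists s
Mark each quantifier type:
  U U U E U E E
Universal count = 4, Existential count = 3
Asked for existential (exists) quantifiers: 3

3


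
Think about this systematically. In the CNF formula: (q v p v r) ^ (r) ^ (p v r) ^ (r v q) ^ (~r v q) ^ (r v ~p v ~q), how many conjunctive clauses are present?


A CNF formula is a conjunction of clauses.
Clauses are separated by ^.
Counting the conjuncts: 6 clauses.

6


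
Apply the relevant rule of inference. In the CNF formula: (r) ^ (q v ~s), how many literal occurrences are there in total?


Counting literals in each clause:
Clause 1: 1 literal(s)
Clause 2: 2 literal(s)
Total = 3

3


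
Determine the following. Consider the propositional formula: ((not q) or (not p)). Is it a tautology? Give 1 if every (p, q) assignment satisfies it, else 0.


Check all 4 assignments:
p=0, q=0: 1
p=0, q=1: 1
p=1, q=0: 1
p=1, q=1: 0
Satisfying count = 3/4.
Tautology iff count = 4: no.

0


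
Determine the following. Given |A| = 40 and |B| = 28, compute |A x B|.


The Cartesian product A x B contains all ordered pairs (a, b).
|A x B| = |A| * |B| = 40 * 28 = 1120

1120


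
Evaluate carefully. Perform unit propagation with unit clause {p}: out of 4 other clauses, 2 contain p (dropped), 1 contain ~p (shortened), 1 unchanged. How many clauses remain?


Satisfied (removed): 2
Shortened (remain): 1
Unchanged (remain): 1
Remaining = 1 + 1 = 2

2


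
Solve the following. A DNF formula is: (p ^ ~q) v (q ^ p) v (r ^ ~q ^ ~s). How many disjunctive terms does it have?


A DNF formula is a disjunction of terms (conjunctions).
Terms are separated by v.
Counting the disjuncts: 3 terms.

3


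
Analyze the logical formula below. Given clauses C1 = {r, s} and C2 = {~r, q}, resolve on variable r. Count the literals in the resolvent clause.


Remove r from C1 and ~r from C2.
C1 remainder: {s}
C2 remainder: {q}
Union (resolvent): {q, s}
Resolvent has 2 literal(s).

2


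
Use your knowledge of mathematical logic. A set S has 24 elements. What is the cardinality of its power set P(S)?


The power set of a set with n elements has 2^n elements.
|P(S)| = 2^24 = 16777216

16777216


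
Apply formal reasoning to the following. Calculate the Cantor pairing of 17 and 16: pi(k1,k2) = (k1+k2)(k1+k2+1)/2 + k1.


k1 + k2 = 33
(k1+k2)(k1+k2+1)/2 = 33 * 34 / 2 = 561
pi = 561 + 17 = 578

578


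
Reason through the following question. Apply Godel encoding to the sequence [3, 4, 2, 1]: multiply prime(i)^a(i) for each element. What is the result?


Encode each element as an exponent of the corresponding prime:
  2^3 = 8
  3^4 = 81
  5^2 = 25
  7^1 = 7
Product = 8 * 81 * 25 * 7 = 113400

113400


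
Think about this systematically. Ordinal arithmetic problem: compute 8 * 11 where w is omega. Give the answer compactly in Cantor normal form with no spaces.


Compute 8 * 11.
Ordinal * is associative and left-distributive over +, but NOT commutative; for finite n>1, n*w = w but w*n stays w*n.
Both finite; ordinal * agrees with natural *: 8 * 11 = 88.
Result = 88

88


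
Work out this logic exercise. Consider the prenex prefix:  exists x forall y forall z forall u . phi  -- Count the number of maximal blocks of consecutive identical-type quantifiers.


Quantifier-type sequence: E A A A  (A=forall, E=exists)
Group into maximal same-type runs:
  Ex1 | Ax3
Number of blocks = 2

2


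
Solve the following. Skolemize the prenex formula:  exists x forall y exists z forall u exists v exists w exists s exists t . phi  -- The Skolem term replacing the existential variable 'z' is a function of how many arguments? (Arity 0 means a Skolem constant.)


Quantifier prefix: exists x forall y exists z forall u exists v exists w exists s exists t
'z' is existentially quantified at position 3.
Universal variables preceding it: y
Skolem function arity = 1

1


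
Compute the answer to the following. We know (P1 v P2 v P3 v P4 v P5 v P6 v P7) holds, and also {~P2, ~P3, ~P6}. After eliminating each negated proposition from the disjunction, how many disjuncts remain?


Original disjuncts (7): P1, P2, P3, P4, P5, P6, P7
Negated (eliminate): ~P2, ~P3, ~P6
Remaining disjuncts: P1, P4, P5, P7
Count = 7 - 3 = 4

4


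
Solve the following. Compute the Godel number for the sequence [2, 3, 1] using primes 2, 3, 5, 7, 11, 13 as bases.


Encode each element as an exponent of the corresponding prime:
  2^2 = 4
  3^3 = 27
  5^1 = 5
Product = 4 * 27 * 5 = 540

540


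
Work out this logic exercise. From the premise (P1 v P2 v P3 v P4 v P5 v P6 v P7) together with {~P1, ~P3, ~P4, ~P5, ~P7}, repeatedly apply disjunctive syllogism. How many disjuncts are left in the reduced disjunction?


Original disjuncts (7): P1, P2, P3, P4, P5, P6, P7
Negated (eliminate): ~P1, ~P3, ~P4, ~P5, ~P7
Remaining disjuncts: P2, P6
Count = 7 - 5 = 2

2


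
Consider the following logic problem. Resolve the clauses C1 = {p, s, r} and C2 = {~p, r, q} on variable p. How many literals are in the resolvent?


Remove p from C1 and ~p from C2.
C1 remainder: {s, r}
C2 remainder: {r, q}
Union (resolvent): {q, r, s}
Resolvent has 3 literal(s).

3
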